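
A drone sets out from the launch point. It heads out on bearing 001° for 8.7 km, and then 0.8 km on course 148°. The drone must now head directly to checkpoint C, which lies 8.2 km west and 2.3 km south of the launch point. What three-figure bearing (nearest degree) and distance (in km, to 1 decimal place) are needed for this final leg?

Leg 1 (001°, 8.7 km): east 8.7 sin 1° = 0.15, north 8.7 cos 1° = 8.70
Leg 2 (148°, 0.8 km): east 0.8 sin 148° = 0.42, north 0.8 cos 148° = -0.68
Current position: (0.58, 8.02). Target: (-8.2, -2.3). Remaining: Δeast = -8.78, Δnorth = -10.32.
Bearing = atan2(-8.78, -10.32) mod 360° = 220.38°; distance = √((-8.78)² + (-10.32)²) = 13.547 km.

220°, 13.5 km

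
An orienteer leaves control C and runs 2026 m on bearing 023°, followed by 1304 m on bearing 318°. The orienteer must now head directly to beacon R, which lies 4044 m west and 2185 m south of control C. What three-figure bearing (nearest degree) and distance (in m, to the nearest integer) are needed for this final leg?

Leg 1 (023°, 2026 m): east 2026 sin 23° = 791.62, north 2026 cos 23° = 1864.94
Leg 2 (318°, 1304 m): east 1304 sin 318° = -872.55, north 1304 cos 318° = 969.06
Current position: (-80.93, 2834.00). Target: (-4044, -2185). Remaining: Δeast = -3963.07, Δnorth = -5019.00.
Bearing = atan2(-3963.07, -5019.00) mod 360° = 218.30°; distance = √((-3963.07)² + (-5019.00)²) = 6395.026 m.

218°, 6395 m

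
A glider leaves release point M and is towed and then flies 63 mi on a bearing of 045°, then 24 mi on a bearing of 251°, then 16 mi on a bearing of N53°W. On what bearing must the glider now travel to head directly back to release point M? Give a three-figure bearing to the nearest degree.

191°

Leg 1 (045°, 63 mi): east 63 sin 45° = 44.55, north 63 cos 45° = 44.55
Leg 2 (251°, 24 mi): east 24 sin 251° = -22.69, north 24 cos 251° = -7.81
Leg 3 (N53°W, 16 mi): east 16 sin 307° = -12.78, north 16 cos 307° = 9.63
Net displacement: 9.08 east, 46.36 north. Direction back to start is (-9.08, -46.36): bearing = atan2(-9.08, -46.36) mod 360° = 191.08° ≈ 191°.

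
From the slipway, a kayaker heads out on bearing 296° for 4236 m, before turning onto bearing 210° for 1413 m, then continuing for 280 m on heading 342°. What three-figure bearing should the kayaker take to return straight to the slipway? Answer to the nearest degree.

101°

Leg 1 (296°, 4236 m): east 4236 sin 296° = -3807.29, north 4236 cos 296° = 1856.94
Leg 2 (210°, 1413 m): east 1413 sin 210° = -706.50, north 1413 cos 210° = -1223.69
Leg 3 (342°, 280 m): east 280 sin 342° = -86.52, north 280 cos 342° = 266.30
Net displacement: -4600.32 east, 899.54 north. Direction back to start is (4600.32, -899.54): bearing = atan2(4600.32, -899.54) mod 360° = 101.06° ≈ 101°.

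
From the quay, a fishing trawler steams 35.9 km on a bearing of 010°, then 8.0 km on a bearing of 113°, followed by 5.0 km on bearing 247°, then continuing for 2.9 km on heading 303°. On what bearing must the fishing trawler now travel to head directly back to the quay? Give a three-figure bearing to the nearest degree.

192°

Leg 1 (010°, 35.9 km): east 35.9 sin 10° = 6.23, north 35.9 cos 10° = 35.35
Leg 2 (113°, 8.0 km): east 8.0 sin 113° = 7.36, north 8.0 cos 113° = -3.13
Leg 3 (247°, 5.0 km): east 5.0 sin 247° = -4.60, north 5.0 cos 247° = -1.95
Leg 4 (303°, 2.9 km): east 2.9 sin 303° = -2.43, north 2.9 cos 303° = 1.58
Net displacement: 6.56 east, 31.85 north. Direction back to start is (-6.56, -31.85): bearing = atan2(-6.56, -31.85) mod 360° = 191.64° ≈ 192°.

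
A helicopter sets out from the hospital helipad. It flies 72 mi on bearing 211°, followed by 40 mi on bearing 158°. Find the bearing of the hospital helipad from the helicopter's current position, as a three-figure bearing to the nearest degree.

013°

Leg 1 (211°, 72 mi): east 72 sin 211° = -37.08, north 72 cos 211° = -61.72
Leg 2 (158°, 40 mi): east 40 sin 158° = 14.98, north 40 cos 158° = -37.09
Net displacement: -22.10 east, -98.80 north. Direction back to start is (22.10, 98.80): bearing = atan2(22.10, 98.80) mod 360° = 12.61° ≈ 013°.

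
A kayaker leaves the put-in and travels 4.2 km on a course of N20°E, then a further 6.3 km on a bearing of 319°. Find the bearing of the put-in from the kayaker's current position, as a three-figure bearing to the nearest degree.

Leg 1 (N20°E, 4.2 km): east 4.2 sin 20° = 1.44, north 4.2 cos 20° = 3.95
Leg 2 (319°, 6.3 km): east 6.3 sin 319° = -4.13, north 6.3 cos 319° = 4.75
Net displacement: -2.70 east, 8.70 north. Direction back to start is (2.70, -8.70): bearing = atan2(2.70, -8.70) mod 360° = 162.78° ≈ 163°.

163°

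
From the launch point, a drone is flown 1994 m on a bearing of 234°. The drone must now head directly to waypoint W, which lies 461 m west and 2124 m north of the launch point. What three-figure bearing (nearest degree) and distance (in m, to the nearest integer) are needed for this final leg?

Leg 1 (234°, 1994 m): east 1994 sin 234° = -1613.18, north 1994 cos 234° = -1172.04
Current position: (-1613.18, -1172.04). Target: (-461, 2124). Remaining: Δeast = 1152.18, Δnorth = 3296.04.
Bearing = atan2(1152.18, 3296.04) mod 360° = 19.27°; distance = √((1152.18)² + (3296.04)²) = 3491.622 m.

019°, 3492 m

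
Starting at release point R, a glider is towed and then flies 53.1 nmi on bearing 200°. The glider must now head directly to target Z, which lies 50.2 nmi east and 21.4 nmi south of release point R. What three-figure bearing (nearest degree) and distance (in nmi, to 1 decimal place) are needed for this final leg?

067°, 74.1 nmi

Leg 1 (200°, 53.1 nmi): east 53.1 sin 200° = -18.16, north 53.1 cos 200° = -49.90
Current position: (-18.16, -49.90). Target: (50.2, -21.4). Remaining: Δeast = 68.36, Δnorth = 28.50.
Bearing = atan2(68.36, 28.50) mod 360° = 67.37°; distance = √((68.36)² + (28.50)²) = 74.063 nmi.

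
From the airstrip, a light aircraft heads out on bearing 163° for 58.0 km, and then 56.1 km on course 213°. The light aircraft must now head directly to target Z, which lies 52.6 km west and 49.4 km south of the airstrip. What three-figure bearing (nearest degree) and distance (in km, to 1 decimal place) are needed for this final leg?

Leg 1 (163°, 58.0 km): east 58.0 sin 163° = 16.96, north 58.0 cos 163° = -55.47
Leg 2 (213°, 56.1 km): east 56.1 sin 213° = -30.55, north 56.1 cos 213° = -47.05
Current position: (-13.60, -102.52). Target: (-52.6, -49.4). Remaining: Δeast = -39.00, Δnorth = 53.12.
Bearing = atan2(-39.00, 53.12) mod 360° = 323.71°; distance = √((-39.00)² + (53.12)²) = 65.897 km.

324°, 65.9 km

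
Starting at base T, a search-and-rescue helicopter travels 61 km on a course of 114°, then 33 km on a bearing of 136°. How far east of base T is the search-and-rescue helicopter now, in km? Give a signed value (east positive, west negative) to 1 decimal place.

Leg 1 (114°, 61 km): east 61 sin 114° = 55.73, north 61 cos 114° = -24.81
Leg 2 (136°, 33 km): east 33 sin 136° = 22.92, north 33 cos 136° = -23.74
Net east component: 78.65 km.

78.6 km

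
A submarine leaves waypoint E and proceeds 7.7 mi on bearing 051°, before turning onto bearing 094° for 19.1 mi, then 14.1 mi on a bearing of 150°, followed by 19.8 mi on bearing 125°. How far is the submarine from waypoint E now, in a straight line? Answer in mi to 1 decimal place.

Leg 1 (051°, 7.7 mi): east 7.7 sin 51° = 5.98, north 7.7 cos 51° = 4.85
Leg 2 (094°, 19.1 mi): east 19.1 sin 94° = 19.05, north 19.1 cos 94° = -1.33
Leg 3 (150°, 14.1 mi): east 14.1 sin 150° = 7.05, north 14.1 cos 150° = -12.21
Leg 4 (125°, 19.8 mi): east 19.8 sin 125° = 16.22, north 19.8 cos 125° = -11.36
Net: 48.31 east, -20.05 north. Distance = √((48.31)² + (-20.05)²) = 52.304 mi.

52.3 mi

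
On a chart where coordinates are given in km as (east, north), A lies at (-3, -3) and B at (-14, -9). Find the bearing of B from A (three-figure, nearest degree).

241°

Δeast = -14 − -3 = -11.00; Δnorth = -9 − -3 = -6.00.
Bearing = atan2(Δeast, Δnorth) mod 360° = 241.39° ≈ 241°.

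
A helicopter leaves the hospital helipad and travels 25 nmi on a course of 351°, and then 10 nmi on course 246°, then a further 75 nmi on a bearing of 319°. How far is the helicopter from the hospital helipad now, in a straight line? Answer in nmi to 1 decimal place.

Leg 1 (351°, 25 nmi): east 25 sin 351° = -3.91, north 25 cos 351° = 24.69
Leg 2 (246°, 10 nmi): east 10 sin 246° = -9.14, north 10 cos 246° = -4.07
Leg 3 (319°, 75 nmi): east 75 sin 319° = -49.20, north 75 cos 319° = 56.60
Net: -62.25 east, 77.23 north. Distance = √((-62.25)² + (77.23)²) = 99.193 nmi.

99.2 nmi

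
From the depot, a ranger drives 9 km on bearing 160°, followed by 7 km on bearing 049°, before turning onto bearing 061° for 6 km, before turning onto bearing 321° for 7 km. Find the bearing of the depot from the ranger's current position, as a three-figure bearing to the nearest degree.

244°

Leg 1 (160°, 9 km): east 9 sin 160° = 3.08, north 9 cos 160° = -8.46
Leg 2 (049°, 7 km): east 7 sin 49° = 5.28, north 7 cos 49° = 4.59
Leg 3 (061°, 6 km): east 6 sin 61° = 5.25, north 6 cos 61° = 2.91
Leg 4 (321°, 7 km): east 7 sin 321° = -4.41, north 7 cos 321° = 5.44
Net displacement: 9.20 east, 4.48 north. Direction back to start is (-9.20, -4.48): bearing = atan2(-9.20, -4.48) mod 360° = 244.02° ≈ 244°.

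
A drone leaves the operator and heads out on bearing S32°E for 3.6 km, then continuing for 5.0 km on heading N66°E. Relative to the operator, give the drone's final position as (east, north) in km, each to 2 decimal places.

Leg 1 (S32°E, 3.6 km): east 3.6 sin 148° = 1.91, north 3.6 cos 148° = -3.05
Leg 2 (N66°E, 5.0 km): east 5.0 sin 66° = 4.57, north 5.0 cos 66° = 2.03
Summing: 6.48 km east, -1.02 km north → (6.48, -1.02).

(6.48, -1.02)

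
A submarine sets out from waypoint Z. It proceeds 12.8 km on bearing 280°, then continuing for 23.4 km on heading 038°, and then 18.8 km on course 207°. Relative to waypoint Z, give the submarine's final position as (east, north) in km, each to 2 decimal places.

(-6.73, 3.91)

Leg 1 (280°, 12.8 km): east 12.8 sin 280° = -12.61, north 12.8 cos 280° = 2.22
Leg 2 (038°, 23.4 km): east 23.4 sin 38° = 14.41, north 23.4 cos 38° = 18.44
Leg 3 (207°, 18.8 km): east 18.8 sin 207° = -8.54, north 18.8 cos 207° = -16.75
Summing: -6.73 km east, 3.91 km north → (-6.73, 3.91).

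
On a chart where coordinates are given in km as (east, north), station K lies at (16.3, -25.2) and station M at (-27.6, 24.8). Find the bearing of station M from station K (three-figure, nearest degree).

Δeast = -27.6 − 16.3 = -43.90; Δnorth = 24.8 − -25.2 = 50.00.
Bearing = atan2(Δeast, Δnorth) mod 360° = 318.72° ≈ 319°.

319°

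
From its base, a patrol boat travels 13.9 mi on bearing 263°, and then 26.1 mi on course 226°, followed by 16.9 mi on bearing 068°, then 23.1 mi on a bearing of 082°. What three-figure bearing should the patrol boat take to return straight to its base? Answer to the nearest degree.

Leg 1 (263°, 13.9 mi): east 13.9 sin 263° = -13.80, north 13.9 cos 263° = -1.69
Leg 2 (226°, 26.1 mi): east 26.1 sin 226° = -18.77, north 26.1 cos 226° = -18.13
Leg 3 (068°, 16.9 mi): east 16.9 sin 68° = 15.67, north 16.9 cos 68° = 6.33
Leg 4 (082°, 23.1 mi): east 23.1 sin 82° = 22.88, north 23.1 cos 82° = 3.21
Net displacement: 5.97 east, -10.28 north. Direction back to start is (-5.97, 10.28): bearing = atan2(-5.97, 10.28) mod 360° = 329.84° ≈ 330°.

330°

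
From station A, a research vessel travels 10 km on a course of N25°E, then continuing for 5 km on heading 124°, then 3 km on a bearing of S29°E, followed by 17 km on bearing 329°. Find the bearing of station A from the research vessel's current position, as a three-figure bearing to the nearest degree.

Leg 1 (N25°E, 10 km): east 10 sin 25° = 4.23, north 10 cos 25° = 9.06
Leg 2 (124°, 5 km): east 5 sin 124° = 4.15, north 5 cos 124° = -2.80
Leg 3 (S29°E, 3 km): east 3 sin 151° = 1.45, north 3 cos 151° = -2.62
Leg 4 (329°, 17 km): east 17 sin 329° = -8.76, north 17 cos 329° = 14.57
Net displacement: 1.07 east, 18.22 north. Direction back to start is (-1.07, -18.22): bearing = atan2(-1.07, -18.22) mod 360° = 183.36° ≈ 183°.

183°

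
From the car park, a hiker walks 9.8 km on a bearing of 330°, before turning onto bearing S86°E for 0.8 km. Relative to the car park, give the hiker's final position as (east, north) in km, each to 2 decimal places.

(-4.10, 8.43)

Leg 1 (330°, 9.8 km): east 9.8 sin 330° = -4.90, north 9.8 cos 330° = 8.49
Leg 2 (S86°E, 0.8 km): east 0.8 sin 94° = 0.80, north 0.8 cos 94° = -0.06
Summing: -4.10 km east, 8.43 km north → (-4.10, 8.43).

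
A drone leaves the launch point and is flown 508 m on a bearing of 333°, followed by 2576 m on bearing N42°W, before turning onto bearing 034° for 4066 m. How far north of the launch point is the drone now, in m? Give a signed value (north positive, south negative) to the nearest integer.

Leg 1 (333°, 508 m): east 508 sin 333° = -230.63, north 508 cos 333° = 452.63
Leg 2 (N42°W, 2576 m): east 2576 sin 318° = -1723.68, north 2576 cos 318° = 1914.34
Leg 3 (034°, 4066 m): east 4066 sin 34° = 2273.68, north 4066 cos 34° = 3370.87
Net north component: 5737.84 m.

5738 m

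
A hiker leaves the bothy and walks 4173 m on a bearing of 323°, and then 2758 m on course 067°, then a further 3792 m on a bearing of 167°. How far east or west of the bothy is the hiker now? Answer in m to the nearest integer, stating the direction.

Leg 1 (323°, 4173 m): east 4173 sin 323° = -2511.37, north 4173 cos 323° = 3332.71
Leg 2 (067°, 2758 m): east 2758 sin 67° = 2538.75, north 2758 cos 67° = 1077.64
Leg 3 (167°, 3792 m): east 3792 sin 167° = 853.01, north 3792 cos 167° = -3694.81
Net east component: 880.39 m.

880 m east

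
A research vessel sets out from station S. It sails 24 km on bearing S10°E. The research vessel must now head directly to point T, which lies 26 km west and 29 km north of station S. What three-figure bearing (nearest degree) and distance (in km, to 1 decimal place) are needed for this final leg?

330°, 60.7 km

Leg 1 (S10°E, 24 km): east 24 sin 170° = 4.17, north 24 cos 170° = -23.64
Current position: (4.17, -23.64). Target: (-26, 29). Remaining: Δeast = -30.17, Δnorth = 52.64.
Bearing = atan2(-30.17, 52.64) mod 360° = 330.18°; distance = √((-30.17)² + (52.64)²) = 60.668 km.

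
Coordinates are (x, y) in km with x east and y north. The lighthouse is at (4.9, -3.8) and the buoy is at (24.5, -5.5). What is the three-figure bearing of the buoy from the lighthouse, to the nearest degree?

Δeast = 24.5 − 4.9 = 19.60; Δnorth = -5.5 − -3.8 = -1.70.
Bearing = atan2(Δeast, Δnorth) mod 360° = 94.96° ≈ 095°.

095°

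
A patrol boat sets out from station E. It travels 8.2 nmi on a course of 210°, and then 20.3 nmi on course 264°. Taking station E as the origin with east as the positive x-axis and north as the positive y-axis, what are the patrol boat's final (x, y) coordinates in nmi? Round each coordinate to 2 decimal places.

(-24.29, -9.22)

Leg 1 (210°, 8.2 nmi): east 8.2 sin 210° = -4.10, north 8.2 cos 210° = -7.10
Leg 2 (264°, 20.3 nmi): east 20.3 sin 264° = -20.19, north 20.3 cos 264° = -2.12
Summing: -24.29 nmi east, -9.22 nmi north → (-24.29, -9.22).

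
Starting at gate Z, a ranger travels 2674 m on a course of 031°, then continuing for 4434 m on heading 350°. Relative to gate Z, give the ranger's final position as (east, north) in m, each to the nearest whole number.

Leg 1 (031°, 2674 m): east 2674 sin 31° = 1377.21, north 2674 cos 31° = 2292.07
Leg 2 (350°, 4434 m): east 4434 sin 350° = -769.96, north 4434 cos 350° = 4366.64
Summing: 607.26 m east, 6658.70 m north → (607, 6659).

(607, 6659)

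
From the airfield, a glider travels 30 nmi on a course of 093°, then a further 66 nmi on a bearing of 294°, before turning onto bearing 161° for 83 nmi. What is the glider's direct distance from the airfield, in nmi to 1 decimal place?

53.3 nmi

Leg 1 (093°, 30 nmi): east 30 sin 93° = 29.96, north 30 cos 93° = -1.57
Leg 2 (294°, 66 nmi): east 66 sin 294° = -60.29, north 66 cos 294° = 26.84
Leg 3 (161°, 83 nmi): east 83 sin 161° = 27.02, north 83 cos 161° = -78.48
Net: -3.31 east, -53.20 north. Distance = √((-3.31)² + (-53.20)²) = 53.307 nmi.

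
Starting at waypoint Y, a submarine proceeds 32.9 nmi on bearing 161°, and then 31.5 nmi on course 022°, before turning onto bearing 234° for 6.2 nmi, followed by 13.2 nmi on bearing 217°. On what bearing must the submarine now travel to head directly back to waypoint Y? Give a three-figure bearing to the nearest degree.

Leg 1 (161°, 32.9 nmi): east 32.9 sin 161° = 10.71, north 32.9 cos 161° = -31.11
Leg 2 (022°, 31.5 nmi): east 31.5 sin 22° = 11.80, north 31.5 cos 22° = 29.21
Leg 3 (234°, 6.2 nmi): east 6.2 sin 234° = -5.02, north 6.2 cos 234° = -3.64
Leg 4 (217°, 13.2 nmi): east 13.2 sin 217° = -7.94, north 13.2 cos 217° = -10.54
Net displacement: 9.55 east, -16.09 north. Direction back to start is (-9.55, 16.09): bearing = atan2(-9.55, 16.09) mod 360° = 329.30° ≈ 329°.

329°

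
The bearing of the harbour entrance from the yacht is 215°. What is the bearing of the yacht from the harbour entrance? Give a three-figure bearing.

Back-bearing = 215° − 180° = 035°.

035°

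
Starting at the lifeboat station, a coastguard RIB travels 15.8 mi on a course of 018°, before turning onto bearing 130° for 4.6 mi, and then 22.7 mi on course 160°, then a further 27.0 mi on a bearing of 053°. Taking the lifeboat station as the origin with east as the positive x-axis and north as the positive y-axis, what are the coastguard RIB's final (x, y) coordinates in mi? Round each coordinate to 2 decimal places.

Leg 1 (018°, 15.8 mi): east 15.8 sin 18° = 4.88, north 15.8 cos 18° = 15.03
Leg 2 (130°, 4.6 mi): east 4.6 sin 130° = 3.52, north 4.6 cos 130° = -2.96
Leg 3 (160°, 22.7 mi): east 22.7 sin 160° = 7.76, north 22.7 cos 160° = -21.33
Leg 4 (053°, 27.0 mi): east 27.0 sin 53° = 21.56, north 27.0 cos 53° = 16.25
Summing: 37.73 mi east, 6.99 mi north → (37.73, 6.99).

(37.73, 6.99)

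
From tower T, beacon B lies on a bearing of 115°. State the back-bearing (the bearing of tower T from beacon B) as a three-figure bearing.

295°

Back-bearing = 115° + 180° = 295°.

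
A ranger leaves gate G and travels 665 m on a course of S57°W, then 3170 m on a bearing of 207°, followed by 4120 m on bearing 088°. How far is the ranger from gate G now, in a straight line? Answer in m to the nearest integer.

Leg 1 (S57°W, 665 m): east 665 sin 237° = -557.72, north 665 cos 237° = -362.18
Leg 2 (207°, 3170 m): east 3170 sin 207° = -1439.15, north 3170 cos 207° = -2824.49
Leg 3 (088°, 4120 m): east 4120 sin 88° = 4117.49, north 4120 cos 88° = 143.79
Net: 2120.62 east, -3042.89 north. Distance = √((2120.62)² + (-3042.89)²) = 3708.939 m.

3709 m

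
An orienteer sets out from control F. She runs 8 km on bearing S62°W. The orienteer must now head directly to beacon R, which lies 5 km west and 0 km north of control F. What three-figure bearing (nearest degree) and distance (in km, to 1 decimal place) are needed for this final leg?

029°, 4.3 km

Leg 1 (S62°W, 8 km): east 8 sin 242° = -7.06, north 8 cos 242° = -3.76
Current position: (-7.06, -3.76). Target: (-5, 0). Remaining: Δeast = 2.06, Δnorth = 3.76.
Bearing = atan2(2.06, 3.76) mod 360° = 28.79°; distance = √((2.06)² + (3.76)²) = 4.285 km.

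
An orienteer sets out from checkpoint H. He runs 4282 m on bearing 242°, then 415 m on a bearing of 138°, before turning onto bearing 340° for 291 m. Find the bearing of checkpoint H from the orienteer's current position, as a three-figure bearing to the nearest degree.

060°

Leg 1 (242°, 4282 m): east 4282 sin 242° = -3780.78, north 4282 cos 242° = -2010.28
Leg 2 (138°, 415 m): east 415 sin 138° = 277.69, north 415 cos 138° = -308.41
Leg 3 (340°, 291 m): east 291 sin 340° = -99.53, north 291 cos 340° = 273.45
Net displacement: -3602.62 east, -2045.23 north. Direction back to start is (3602.62, 2045.23): bearing = atan2(3602.62, 2045.23) mod 360° = 60.42° ≈ 060°.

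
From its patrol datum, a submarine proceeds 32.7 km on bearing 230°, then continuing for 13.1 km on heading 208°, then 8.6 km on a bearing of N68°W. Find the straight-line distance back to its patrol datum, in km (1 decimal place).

49.0 km

Leg 1 (230°, 32.7 km): east 32.7 sin 230° = -25.05, north 32.7 cos 230° = -21.02
Leg 2 (208°, 13.1 km): east 13.1 sin 208° = -6.15, north 13.1 cos 208° = -11.57
Leg 3 (N68°W, 8.6 km): east 8.6 sin 292° = -7.97, north 8.6 cos 292° = 3.22
Net: -39.17 east, -29.36 north. Distance = √((-39.17)² + (-29.36)²) = 48.957 km.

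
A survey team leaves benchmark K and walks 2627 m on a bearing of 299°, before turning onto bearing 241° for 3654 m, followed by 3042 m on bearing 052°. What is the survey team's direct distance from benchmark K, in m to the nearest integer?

Leg 1 (299°, 2627 m): east 2627 sin 299° = -2297.63, north 2627 cos 299° = 1273.59
Leg 2 (241°, 3654 m): east 3654 sin 241° = -3195.86, north 3654 cos 241° = -1771.49
Leg 3 (052°, 3042 m): east 3042 sin 52° = 2397.13, north 3042 cos 52° = 1872.84
Net: -3096.36 east, 1374.94 north. Distance = √((-3096.36)² + (1374.94)²) = 3387.905 m.

3388 m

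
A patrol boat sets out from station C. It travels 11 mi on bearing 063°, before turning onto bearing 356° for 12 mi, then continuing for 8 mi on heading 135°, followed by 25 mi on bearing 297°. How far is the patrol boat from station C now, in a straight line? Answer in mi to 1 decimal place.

23.9 mi

Leg 1 (063°, 11 mi): east 11 sin 63° = 9.80, north 11 cos 63° = 4.99
Leg 2 (356°, 12 mi): east 12 sin 356° = -0.84, north 12 cos 356° = 11.97
Leg 3 (135°, 8 mi): east 8 sin 135° = 5.66, north 8 cos 135° = -5.66
Leg 4 (297°, 25 mi): east 25 sin 297° = -22.28, north 25 cos 297° = 11.35
Net: -7.65 east, 22.66 north. Distance = √((-7.65)² + (22.66)²) = 23.916 mi.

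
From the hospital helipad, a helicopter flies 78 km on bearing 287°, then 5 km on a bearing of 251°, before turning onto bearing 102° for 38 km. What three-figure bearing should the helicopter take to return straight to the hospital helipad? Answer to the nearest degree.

Leg 1 (287°, 78 km): east 78 sin 287° = -74.59, north 78 cos 287° = 22.80
Leg 2 (251°, 5 km): east 5 sin 251° = -4.73, north 5 cos 251° = -1.63
Leg 3 (102°, 38 km): east 38 sin 102° = 37.17, north 38 cos 102° = -7.90
Net displacement: -42.15 east, 13.28 north. Direction back to start is (42.15, -13.28): bearing = atan2(42.15, -13.28) mod 360° = 107.48° ≈ 107°.

107°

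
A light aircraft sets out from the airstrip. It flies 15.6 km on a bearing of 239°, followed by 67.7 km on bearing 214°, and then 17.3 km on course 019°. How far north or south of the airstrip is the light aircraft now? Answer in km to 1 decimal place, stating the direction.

47.8 km south

Leg 1 (239°, 15.6 km): east 15.6 sin 239° = -13.37, north 15.6 cos 239° = -8.03
Leg 2 (214°, 67.7 km): east 67.7 sin 214° = -37.86, north 67.7 cos 214° = -56.13
Leg 3 (019°, 17.3 km): east 17.3 sin 19° = 5.63, north 17.3 cos 19° = 16.36
Net north component: -47.80 km.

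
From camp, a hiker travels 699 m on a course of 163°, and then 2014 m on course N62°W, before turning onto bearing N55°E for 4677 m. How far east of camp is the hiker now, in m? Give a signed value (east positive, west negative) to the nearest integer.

Leg 1 (163°, 699 m): east 699 sin 163° = 204.37, north 699 cos 163° = -668.46
Leg 2 (N62°W, 2014 m): east 2014 sin 298° = -1778.26, north 2014 cos 298° = 945.52
Leg 3 (N55°E, 4677 m): east 4677 sin 55° = 3831.17, north 4677 cos 55° = 2682.62
Net east component: 2257.29 m.

2257 m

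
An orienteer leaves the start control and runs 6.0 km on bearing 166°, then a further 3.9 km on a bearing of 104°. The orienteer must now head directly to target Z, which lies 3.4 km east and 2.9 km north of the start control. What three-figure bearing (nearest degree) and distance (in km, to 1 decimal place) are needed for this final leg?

349°, 9.8 km

Leg 1 (166°, 6.0 km): east 6.0 sin 166° = 1.45, north 6.0 cos 166° = -5.82
Leg 2 (104°, 3.9 km): east 3.9 sin 104° = 3.78, north 3.9 cos 104° = -0.94
Current position: (5.24, -6.77). Target: (3.4, 2.9). Remaining: Δeast = -1.84, Δnorth = 9.67.
Bearing = atan2(-1.84, 9.67) mod 360° = 349.25°; distance = √((-1.84)² + (9.67)²) = 9.838 km.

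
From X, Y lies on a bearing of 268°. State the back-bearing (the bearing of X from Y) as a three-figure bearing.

088°

Back-bearing = 268° − 180° = 088°.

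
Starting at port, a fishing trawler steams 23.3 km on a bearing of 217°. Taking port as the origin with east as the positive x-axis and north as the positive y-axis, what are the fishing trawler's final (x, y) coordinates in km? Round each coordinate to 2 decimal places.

Leg 1 (217°, 23.3 km): east 23.3 sin 217° = -14.02, north 23.3 cos 217° = -18.61
Summing: -14.02 km east, -18.61 km north → (-14.02, -18.61).

(-14.02, -18.61)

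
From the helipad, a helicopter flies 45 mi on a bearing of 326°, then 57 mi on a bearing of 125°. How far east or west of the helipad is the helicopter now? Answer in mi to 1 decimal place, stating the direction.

21.5 mi east

Leg 1 (326°, 45 mi): east 45 sin 326° = -25.16, north 45 cos 326° = 37.31
Leg 2 (125°, 57 mi): east 57 sin 125° = 46.69, north 57 cos 125° = -32.69
Net east component: 21.53 mi.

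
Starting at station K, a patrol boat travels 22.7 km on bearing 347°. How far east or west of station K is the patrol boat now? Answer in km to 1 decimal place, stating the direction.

Leg 1 (347°, 22.7 km): east 22.7 sin 347° = -5.11, north 22.7 cos 347° = 22.12
Net east component: -5.11 km.

5.1 km west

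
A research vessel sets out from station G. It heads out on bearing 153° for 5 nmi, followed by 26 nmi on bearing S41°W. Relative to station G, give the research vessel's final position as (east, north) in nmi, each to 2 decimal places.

(-14.79, -24.08)

Leg 1 (153°, 5 nmi): east 5 sin 153° = 2.27, north 5 cos 153° = -4.46
Leg 2 (S41°W, 26 nmi): east 26 sin 221° = -17.06, north 26 cos 221° = -19.62
Summing: -14.79 nmi east, -24.08 nmi north → (-14.79, -24.08).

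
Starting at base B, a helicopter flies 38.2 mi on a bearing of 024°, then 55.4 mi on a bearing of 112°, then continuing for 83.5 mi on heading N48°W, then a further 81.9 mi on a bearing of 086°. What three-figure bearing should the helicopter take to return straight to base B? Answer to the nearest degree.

229°

Leg 1 (024°, 38.2 mi): east 38.2 sin 24° = 15.54, north 38.2 cos 24° = 34.90
Leg 2 (112°, 55.4 mi): east 55.4 sin 112° = 51.37, north 55.4 cos 112° = -20.75
Leg 3 (N48°W, 83.5 mi): east 83.5 sin 312° = -62.05, north 83.5 cos 312° = 55.87
Leg 4 (086°, 81.9 mi): east 81.9 sin 86° = 81.70, north 81.9 cos 86° = 5.71
Net displacement: 86.55 east, 75.73 north. Direction back to start is (-86.55, -75.73): bearing = atan2(-86.55, -75.73) mod 360° = 228.82° ≈ 229°.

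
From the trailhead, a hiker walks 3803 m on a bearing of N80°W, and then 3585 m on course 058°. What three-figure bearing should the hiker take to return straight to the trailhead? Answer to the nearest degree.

Leg 1 (N80°W, 3803 m): east 3803 sin 280° = -3745.22, north 3803 cos 280° = 660.38
Leg 2 (058°, 3585 m): east 3585 sin 58° = 3040.25, north 3585 cos 58° = 1899.76
Net displacement: -704.97 east, 2560.14 north. Direction back to start is (704.97, -2560.14): bearing = atan2(704.97, -2560.14) mod 360° = 164.60° ≈ 165°.

165°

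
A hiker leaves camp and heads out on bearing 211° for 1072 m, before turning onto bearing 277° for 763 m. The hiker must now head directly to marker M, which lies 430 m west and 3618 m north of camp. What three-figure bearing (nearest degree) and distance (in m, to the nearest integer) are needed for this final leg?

Leg 1 (211°, 1072 m): east 1072 sin 211° = -552.12, north 1072 cos 211° = -918.88
Leg 2 (277°, 763 m): east 763 sin 277° = -757.31, north 763 cos 277° = 92.99
Current position: (-1309.43, -825.90). Target: (-430, 3618). Remaining: Δeast = 879.43, Δnorth = 4443.90.
Bearing = atan2(879.43, 4443.90) mod 360° = 11.19°; distance = √((879.43)² + (4443.90)²) = 4530.080 m.

011°, 4530 m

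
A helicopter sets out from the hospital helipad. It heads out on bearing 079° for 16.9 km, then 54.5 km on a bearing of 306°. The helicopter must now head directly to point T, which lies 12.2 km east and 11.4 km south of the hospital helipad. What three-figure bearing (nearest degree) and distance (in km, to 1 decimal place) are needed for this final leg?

140°, 61.3 km

Leg 1 (079°, 16.9 km): east 16.9 sin 79° = 16.59, north 16.9 cos 79° = 3.22
Leg 2 (306°, 54.5 km): east 54.5 sin 306° = -44.09, north 54.5 cos 306° = 32.03
Current position: (-27.50, 35.26). Target: (12.2, -11.4). Remaining: Δeast = 39.70, Δnorth = -46.66.
Bearing = atan2(39.70, -46.66) mod 360° = 139.61°; distance = √((39.70)² + (-46.66)²) = 61.264 km.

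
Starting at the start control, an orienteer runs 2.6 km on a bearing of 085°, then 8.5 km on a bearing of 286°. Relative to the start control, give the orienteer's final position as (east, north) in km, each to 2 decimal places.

(-5.58, 2.57)

Leg 1 (085°, 2.6 km): east 2.6 sin 85° = 2.59, north 2.6 cos 85° = 0.23
Leg 2 (286°, 8.5 km): east 8.5 sin 286° = -8.17, north 8.5 cos 286° = 2.34
Summing: -5.58 km east, 2.57 km north → (-5.58, 2.57).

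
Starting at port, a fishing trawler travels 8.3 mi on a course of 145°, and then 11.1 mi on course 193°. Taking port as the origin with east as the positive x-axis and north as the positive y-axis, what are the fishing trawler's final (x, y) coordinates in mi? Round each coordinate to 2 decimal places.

Leg 1 (145°, 8.3 mi): east 8.3 sin 145° = 4.76, north 8.3 cos 145° = -6.80
Leg 2 (193°, 11.1 mi): east 11.1 sin 193° = -2.50, north 11.1 cos 193° = -10.82
Summing: 2.26 mi east, -17.61 mi north → (2.26, -17.61).

(2.26, -17.61)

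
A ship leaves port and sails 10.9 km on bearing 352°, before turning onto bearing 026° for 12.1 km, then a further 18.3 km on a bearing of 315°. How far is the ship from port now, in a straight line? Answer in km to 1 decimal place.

35.8 km

Leg 1 (352°, 10.9 km): east 10.9 sin 352° = -1.52, north 10.9 cos 352° = 10.79
Leg 2 (026°, 12.1 km): east 12.1 sin 26° = 5.30, north 12.1 cos 26° = 10.88
Leg 3 (315°, 18.3 km): east 18.3 sin 315° = -12.94, north 18.3 cos 315° = 12.94
Net: -9.15 east, 34.61 north. Distance = √((-9.15)² + (34.61)²) = 35.799 km.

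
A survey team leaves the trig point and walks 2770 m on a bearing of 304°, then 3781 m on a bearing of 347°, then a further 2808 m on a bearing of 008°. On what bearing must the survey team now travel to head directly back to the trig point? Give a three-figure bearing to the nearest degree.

161°

Leg 1 (304°, 2770 m): east 2770 sin 304° = -2296.43, north 2770 cos 304° = 1548.96
Leg 2 (347°, 3781 m): east 3781 sin 347° = -850.54, north 3781 cos 347° = 3684.09
Leg 3 (008°, 2808 m): east 2808 sin 8° = 390.80, north 2808 cos 8° = 2780.67
Net displacement: -2756.18 east, 8013.73 north. Direction back to start is (2756.18, -8013.73): bearing = atan2(2756.18, -8013.73) mod 360° = 161.02° ≈ 161°.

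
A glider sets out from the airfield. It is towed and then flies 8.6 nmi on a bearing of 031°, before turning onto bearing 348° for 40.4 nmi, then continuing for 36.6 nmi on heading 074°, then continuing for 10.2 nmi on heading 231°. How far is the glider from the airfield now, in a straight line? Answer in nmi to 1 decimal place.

55.7 nmi

Leg 1 (031°, 8.6 nmi): east 8.6 sin 31° = 4.43, north 8.6 cos 31° = 7.37
Leg 2 (348°, 40.4 nmi): east 40.4 sin 348° = -8.40, north 40.4 cos 348° = 39.52
Leg 3 (074°, 36.6 nmi): east 36.6 sin 74° = 35.18, north 36.6 cos 74° = 10.09
Leg 4 (231°, 10.2 nmi): east 10.2 sin 231° = -7.93, north 10.2 cos 231° = -6.42
Net: 23.28 east, 50.56 north. Distance = √((23.28)² + (50.56)²) = 55.662 nmi.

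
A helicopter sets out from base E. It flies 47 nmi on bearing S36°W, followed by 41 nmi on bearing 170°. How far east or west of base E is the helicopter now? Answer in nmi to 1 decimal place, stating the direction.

Leg 1 (S36°W, 47 nmi): east 47 sin 216° = -27.63, north 47 cos 216° = -38.02
Leg 2 (170°, 41 nmi): east 41 sin 170° = 7.12, north 41 cos 170° = -40.38
Net east component: -20.51 nmi.

20.5 nmi west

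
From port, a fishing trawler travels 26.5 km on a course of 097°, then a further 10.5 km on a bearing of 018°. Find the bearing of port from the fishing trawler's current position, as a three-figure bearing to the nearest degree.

Leg 1 (097°, 26.5 km): east 26.5 sin 97° = 26.30, north 26.5 cos 97° = -3.23
Leg 2 (018°, 10.5 km): east 10.5 sin 18° = 3.24, north 10.5 cos 18° = 9.99
Net displacement: 29.55 east, 6.76 north. Direction back to start is (-29.55, -6.76): bearing = atan2(-29.55, -6.76) mod 360° = 257.12° ≈ 257°.

257°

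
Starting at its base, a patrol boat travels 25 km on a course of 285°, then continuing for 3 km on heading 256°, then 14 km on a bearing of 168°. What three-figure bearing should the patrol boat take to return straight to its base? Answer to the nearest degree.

072°

Leg 1 (285°, 25 km): east 25 sin 285° = -24.15, north 25 cos 285° = 6.47
Leg 2 (256°, 3 km): east 3 sin 256° = -2.91, north 3 cos 256° = -0.73
Leg 3 (168°, 14 km): east 14 sin 168° = 2.91, north 14 cos 168° = -13.69
Net displacement: -24.15 east, -7.95 north. Direction back to start is (24.15, 7.95): bearing = atan2(24.15, 7.95) mod 360° = 71.78° ≈ 072°.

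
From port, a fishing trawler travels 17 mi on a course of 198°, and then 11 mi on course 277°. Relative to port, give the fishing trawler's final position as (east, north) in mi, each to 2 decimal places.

Leg 1 (198°, 17 mi): east 17 sin 198° = -5.25, north 17 cos 198° = -16.17
Leg 2 (277°, 11 mi): east 11 sin 277° = -10.92, north 11 cos 277° = 1.34
Summing: -16.17 mi east, -14.83 mi north → (-16.17, -14.83).

(-16.17, -14.83)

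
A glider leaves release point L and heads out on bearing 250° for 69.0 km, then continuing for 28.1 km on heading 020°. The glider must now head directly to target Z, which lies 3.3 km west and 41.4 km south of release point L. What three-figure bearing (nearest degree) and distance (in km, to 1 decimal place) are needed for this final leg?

130°, 68.2 km

Leg 1 (250°, 69.0 km): east 69.0 sin 250° = -64.84, north 69.0 cos 250° = -23.60
Leg 2 (020°, 28.1 km): east 28.1 sin 20° = 9.61, north 28.1 cos 20° = 26.41
Current position: (-55.23, 2.81). Target: (-3.3, -41.4). Remaining: Δeast = 51.93, Δnorth = -44.21.
Bearing = atan2(51.93, -44.21) mod 360° = 130.41°; distance = √((51.93)² + (-44.21)²) = 68.196 km.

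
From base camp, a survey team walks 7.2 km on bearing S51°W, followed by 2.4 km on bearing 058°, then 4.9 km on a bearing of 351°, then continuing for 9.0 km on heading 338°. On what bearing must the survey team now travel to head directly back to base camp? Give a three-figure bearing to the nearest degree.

Leg 1 (S51°W, 7.2 km): east 7.2 sin 231° = -5.60, north 7.2 cos 231° = -4.53
Leg 2 (058°, 2.4 km): east 2.4 sin 58° = 2.04, north 2.4 cos 58° = 1.27
Leg 3 (351°, 4.9 km): east 4.9 sin 351° = -0.77, north 4.9 cos 351° = 4.84
Leg 4 (338°, 9.0 km): east 9.0 sin 338° = -3.37, north 9.0 cos 338° = 8.34
Net displacement: -7.70 east, 9.93 north. Direction back to start is (7.70, -9.93): bearing = atan2(7.70, -9.93) mod 360° = 142.20° ≈ 142°.

142°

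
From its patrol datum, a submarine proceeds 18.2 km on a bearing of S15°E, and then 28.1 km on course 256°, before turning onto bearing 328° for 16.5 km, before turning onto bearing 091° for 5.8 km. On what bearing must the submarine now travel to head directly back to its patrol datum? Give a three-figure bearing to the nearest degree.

Leg 1 (S15°E, 18.2 km): east 18.2 sin 165° = 4.71, north 18.2 cos 165° = -17.58
Leg 2 (256°, 28.1 km): east 28.1 sin 256° = -27.27, north 28.1 cos 256° = -6.80
Leg 3 (328°, 16.5 km): east 16.5 sin 328° = -8.74, north 16.5 cos 328° = 13.99
Leg 4 (091°, 5.8 km): east 5.8 sin 91° = 5.80, north 5.8 cos 91° = -0.10
Net displacement: -25.50 east, -10.49 north. Direction back to start is (25.50, 10.49): bearing = atan2(25.50, 10.49) mod 360° = 67.65° ≈ 068°.

068°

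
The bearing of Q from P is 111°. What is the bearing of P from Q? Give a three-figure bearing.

Back-bearing = 111° + 180° = 291°.

291°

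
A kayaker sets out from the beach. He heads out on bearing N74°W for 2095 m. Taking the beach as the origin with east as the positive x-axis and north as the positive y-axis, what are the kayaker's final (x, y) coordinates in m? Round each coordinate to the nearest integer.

(-2014, 577)

Leg 1 (N74°W, 2095 m): east 2095 sin 286° = -2013.84, north 2095 cos 286° = 577.46
Summing: -2013.84 m east, 577.46 m north → (-2014, 577).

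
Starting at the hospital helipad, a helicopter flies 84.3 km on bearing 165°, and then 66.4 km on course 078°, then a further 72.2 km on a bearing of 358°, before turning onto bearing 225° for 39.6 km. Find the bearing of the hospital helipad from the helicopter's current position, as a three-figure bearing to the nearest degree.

293°

Leg 1 (165°, 84.3 km): east 84.3 sin 165° = 21.82, north 84.3 cos 165° = -81.43
Leg 2 (078°, 66.4 km): east 66.4 sin 78° = 64.95, north 66.4 cos 78° = 13.81
Leg 3 (358°, 72.2 km): east 72.2 sin 358° = -2.52, north 72.2 cos 358° = 72.16
Leg 4 (225°, 39.6 km): east 39.6 sin 225° = -28.00, north 39.6 cos 225° = -28.00
Net displacement: 56.25 east, -23.47 north. Direction back to start is (-56.25, 23.47): bearing = atan2(-56.25, 23.47) mod 360° = 292.65° ≈ 293°.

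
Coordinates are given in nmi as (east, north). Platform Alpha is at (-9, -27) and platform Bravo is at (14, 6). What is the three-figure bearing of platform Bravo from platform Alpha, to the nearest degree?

Δeast = 14 − -9 = 23.00; Δnorth = 6 − -27 = 33.00.
Bearing = atan2(Δeast, Δnorth) mod 360° = 34.88° ≈ 035°.

035°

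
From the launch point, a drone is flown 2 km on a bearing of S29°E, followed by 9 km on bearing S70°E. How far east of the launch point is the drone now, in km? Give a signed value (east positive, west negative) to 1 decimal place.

9.4 km

Leg 1 (S29°E, 2 km): east 2 sin 151° = 0.97, north 2 cos 151° = -1.75
Leg 2 (S70°E, 9 km): east 9 sin 110° = 8.46, north 9 cos 110° = -3.08
Net east component: 9.43 km.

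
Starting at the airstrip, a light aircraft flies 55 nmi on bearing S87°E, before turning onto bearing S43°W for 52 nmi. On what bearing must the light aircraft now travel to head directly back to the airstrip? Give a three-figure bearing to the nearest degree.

Leg 1 (S87°E, 55 nmi): east 55 sin 93° = 54.92, north 55 cos 93° = -2.88
Leg 2 (S43°W, 52 nmi): east 52 sin 223° = -35.46, north 52 cos 223° = -38.03
Net displacement: 19.46 east, -40.91 north. Direction back to start is (-19.46, 40.91): bearing = atan2(-19.46, 40.91) mod 360° = 334.56° ≈ 335°.

335°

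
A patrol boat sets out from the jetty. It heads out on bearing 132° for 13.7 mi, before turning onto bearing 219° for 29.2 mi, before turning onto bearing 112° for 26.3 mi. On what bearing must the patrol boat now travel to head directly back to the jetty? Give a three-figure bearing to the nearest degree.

339°

Leg 1 (132°, 13.7 mi): east 13.7 sin 132° = 10.18, north 13.7 cos 132° = -9.17
Leg 2 (219°, 29.2 mi): east 29.2 sin 219° = -18.38, north 29.2 cos 219° = -22.69
Leg 3 (112°, 26.3 mi): east 26.3 sin 112° = 24.38, north 26.3 cos 112° = -9.85
Net displacement: 16.19 east, -41.71 north. Direction back to start is (-16.19, 41.71): bearing = atan2(-16.19, 41.71) mod 360° = 338.79° ≈ 339°.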